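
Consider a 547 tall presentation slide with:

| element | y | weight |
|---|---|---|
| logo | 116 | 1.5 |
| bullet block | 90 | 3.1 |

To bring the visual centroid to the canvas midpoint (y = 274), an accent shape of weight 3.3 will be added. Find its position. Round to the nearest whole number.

y ≈ 519

With the accent shape, Σw becomes 1.5 + 3.1 + 3.3 = 7.9.
y: need Σw·y = 7.9·274 = 2164.6. Existing = 1.5·116 + 3.1·90 = 453.0. Remainder 1711.6 / 3.3 ≈ 518.67.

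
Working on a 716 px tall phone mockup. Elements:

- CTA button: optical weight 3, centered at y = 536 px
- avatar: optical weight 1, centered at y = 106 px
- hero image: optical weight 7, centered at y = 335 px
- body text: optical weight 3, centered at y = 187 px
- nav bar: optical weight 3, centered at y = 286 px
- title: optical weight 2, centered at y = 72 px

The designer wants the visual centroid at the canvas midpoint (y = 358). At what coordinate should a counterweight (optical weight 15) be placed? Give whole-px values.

y ≈ 437

New total weight: (3 + 1 + 7 + 3 + 3 + 2) + 15 = 34.
y: need Σw·y = 34·358 = 12172. Existing = 3·536 + 1·106 + 7·335 + 3·187 + 3·286 + 2·72 = 5622. Remainder 6550 / 15 ≈ 436.67.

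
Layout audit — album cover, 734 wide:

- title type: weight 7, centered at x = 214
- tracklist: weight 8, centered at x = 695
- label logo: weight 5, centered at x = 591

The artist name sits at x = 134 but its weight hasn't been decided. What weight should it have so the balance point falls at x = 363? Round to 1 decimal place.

Known weights sum to 7 + 8 + 5 = 20; their moment is 7·214 + 8·695 + 5·591 = 10013.
For the centroid to hit 363: (10013 + w·134) / (20 + w) = 363.
So w = (363·20 − 10013)/(134 − 363) = -2753/-229 ≈ 12.02.

w ≈ 12.0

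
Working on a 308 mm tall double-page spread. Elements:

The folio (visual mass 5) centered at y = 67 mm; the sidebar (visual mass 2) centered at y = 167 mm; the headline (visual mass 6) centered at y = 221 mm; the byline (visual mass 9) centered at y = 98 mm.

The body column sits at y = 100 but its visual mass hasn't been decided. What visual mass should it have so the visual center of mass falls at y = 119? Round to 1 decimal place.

w ≈ 13.6

Existing Σw = 22 (5 + 2 + 6 + 9); existing moment 5·67 + 2·167 + 6·221 + 9·98 = 2877.
For the centroid to hit 119: (2877 + w·100) / (22 + w) = 119.
Rearranging, w·(100 − 119) = 119·22 − 2877 = -259, so w ≈ -259/-19 = 13.63.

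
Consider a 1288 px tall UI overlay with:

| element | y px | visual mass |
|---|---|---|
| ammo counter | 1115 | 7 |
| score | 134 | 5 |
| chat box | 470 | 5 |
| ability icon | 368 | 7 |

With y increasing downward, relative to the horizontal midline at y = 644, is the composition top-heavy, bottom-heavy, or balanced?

Σw = 7 + 5 + 5 + 7 = 24.
y: (7·1115 + 5·134 + 5·470 + 7·368) / 24 = 13401 / 24 ≈ 558.38
558.4 lies above (smaller y than) the midline 644, so the layout is top-heavy.

top-heavy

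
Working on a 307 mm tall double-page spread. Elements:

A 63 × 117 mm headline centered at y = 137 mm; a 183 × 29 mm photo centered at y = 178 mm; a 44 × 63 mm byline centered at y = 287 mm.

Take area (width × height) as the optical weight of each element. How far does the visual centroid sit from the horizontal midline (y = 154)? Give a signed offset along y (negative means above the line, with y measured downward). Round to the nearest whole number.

≈ 24 mm

Areas: headline 63·117 = 7371, photo 183·29 = 5307, byline 44·63 = 2772. Total weight = 15450.
y: (7371·137 + 5307·178 + 2772·287) / 15450 = 2750037 / 15450 ≈ 178.00
Against y = 154, that's 178.00 − 154 = 24.00.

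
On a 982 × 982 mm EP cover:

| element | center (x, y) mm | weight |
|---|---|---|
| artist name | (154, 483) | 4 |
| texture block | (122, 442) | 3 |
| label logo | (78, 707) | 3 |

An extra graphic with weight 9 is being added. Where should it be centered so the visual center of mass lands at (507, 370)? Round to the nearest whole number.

New total weight: (4 + 3 + 3) + 9 = 19.
Along x: (1216 + 9·x) / 19 = 507 (existing moment 4·154 + 3·122 + 3·78 = 1216) ⇒ x = (9633 − 1216) / 9 ≈ 935.22.
Along y: (5379 + 9·y) / 19 = 370 (existing moment 4·483 + 3·442 + 3·707 = 5379) ⇒ y = (7030 − 5379) / 9 ≈ 183.44.

(935, 183)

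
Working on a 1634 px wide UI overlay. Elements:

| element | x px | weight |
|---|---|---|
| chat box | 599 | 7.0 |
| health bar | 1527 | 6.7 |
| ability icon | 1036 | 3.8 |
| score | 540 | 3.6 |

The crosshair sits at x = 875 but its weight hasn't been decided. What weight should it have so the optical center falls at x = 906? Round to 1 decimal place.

w ≈ 38.3

Fixed elements: Σw = 7.0 + 6.7 + 3.8 + 3.6 = 21.1, Σw·x = 7.0·599 + 6.7·1527 + 3.8·1036 + 3.6·540 = 20304.7.
For the centroid to hit 906: (20304.7 + w·875) / (21.1 + w) = 906.
Rearranging, w·(875 − 906) = 906·21.1 − 20304.7 = -1188.1, so w ≈ -1188.1/-31 = 38.33.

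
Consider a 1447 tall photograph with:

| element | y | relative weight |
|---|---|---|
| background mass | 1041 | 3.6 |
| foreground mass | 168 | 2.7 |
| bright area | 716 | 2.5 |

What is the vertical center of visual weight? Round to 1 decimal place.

Σw = 3.6 + 2.7 + 2.5 = 8.8.
Σw·y = 3.6·1041 + 2.7·168 + 2.5·716 = 5991.2, so ȳ = 5991.2/8.8 ≈ 680.82.

y ≈ 680.8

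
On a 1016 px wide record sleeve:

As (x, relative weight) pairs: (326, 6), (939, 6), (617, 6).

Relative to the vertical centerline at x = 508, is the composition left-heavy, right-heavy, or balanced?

Σw = 6 + 6 + 6 = 18.
Σw·x = 6·326 + 6·939 + 6·617 = 11292, so x̄ = 11292/18 ≈ 627.33.
Since 627.3 is right of 508, the composition reads right-heavy.

right-heavy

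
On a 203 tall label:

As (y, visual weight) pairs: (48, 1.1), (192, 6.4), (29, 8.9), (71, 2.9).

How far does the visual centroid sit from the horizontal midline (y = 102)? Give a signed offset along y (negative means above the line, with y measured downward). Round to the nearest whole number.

Σw = 1.1 + 6.4 + 8.9 + 2.9 = 19.3.
Σw·y = 1.1·48 + 6.4·192 + 8.9·29 + 2.9·71 = 1745.6, so ȳ = 1745.6/19.3 ≈ 90.45.
Offset from y = 102: 90.45 − 102 ≈ -11.55.

≈ -12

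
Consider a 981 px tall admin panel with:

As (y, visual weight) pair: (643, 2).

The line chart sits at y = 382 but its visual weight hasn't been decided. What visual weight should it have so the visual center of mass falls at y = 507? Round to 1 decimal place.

w ≈ 2.2

Known: weight 2 with moment 2·643 = 1286.
Balance at y = 507 requires (1286 + w·382) / (2 + w) = 507.
Rearranging, w·(382 − 507) = 507·2 − 1286 = -272, so w ≈ -272/-125 = 2.18.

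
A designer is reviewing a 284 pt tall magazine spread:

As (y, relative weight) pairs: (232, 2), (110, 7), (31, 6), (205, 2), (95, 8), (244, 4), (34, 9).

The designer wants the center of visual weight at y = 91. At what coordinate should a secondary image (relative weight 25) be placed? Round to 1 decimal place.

After adding the secondary image, total weight = 2 + 7 + 6 + 2 + 8 + 4 + 9 + 25 = 63.
y: need Σw·y = 63·91 = 5733. Existing = 2·232 + 7·110 + 6·31 + 2·205 + 8·95 + 4·244 + 9·34 = 3872. Remainder 1861 / 25 ≈ 74.44.

y ≈ 74.4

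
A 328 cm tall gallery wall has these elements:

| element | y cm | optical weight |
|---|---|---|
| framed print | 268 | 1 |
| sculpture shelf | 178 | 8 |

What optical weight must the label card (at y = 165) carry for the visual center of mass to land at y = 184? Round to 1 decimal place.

Fixed elements: Σw = 1 + 8 = 9, Σw·y = 1·268 + 8·178 = 1692.
Balance at y = 184 requires (1692 + w·165) / (9 + w) = 184.
Rearranging, w·(165 − 184) = 184·9 − 1692 = -36, so w ≈ -36/-19 = 1.89.

w ≈ 1.9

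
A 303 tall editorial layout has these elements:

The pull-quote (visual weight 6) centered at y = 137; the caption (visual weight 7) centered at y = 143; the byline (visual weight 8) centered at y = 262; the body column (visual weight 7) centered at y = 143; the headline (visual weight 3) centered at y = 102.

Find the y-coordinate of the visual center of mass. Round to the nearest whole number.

y ≈ 169

Σw = 6 + 7 + 8 + 7 + 3 = 31.
y: (6·137 + 7·143 + 8·262 + 7·143 + 3·102) / 31 = 5226 / 31 ≈ 168.58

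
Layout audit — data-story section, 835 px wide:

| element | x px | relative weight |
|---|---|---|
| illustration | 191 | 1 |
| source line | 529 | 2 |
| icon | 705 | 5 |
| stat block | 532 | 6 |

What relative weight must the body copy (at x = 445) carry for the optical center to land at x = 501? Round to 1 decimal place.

w ≈ 17.0

Existing Σw = 14 (1 + 2 + 5 + 6); existing moment 1·191 + 2·529 + 5·705 + 6·532 = 7966.
Balance at x = 501 requires (7966 + w·445) / (14 + w) = 501.
So w = (501·14 − 7966)/(445 − 501) = -952/-56 ≈ 17.00.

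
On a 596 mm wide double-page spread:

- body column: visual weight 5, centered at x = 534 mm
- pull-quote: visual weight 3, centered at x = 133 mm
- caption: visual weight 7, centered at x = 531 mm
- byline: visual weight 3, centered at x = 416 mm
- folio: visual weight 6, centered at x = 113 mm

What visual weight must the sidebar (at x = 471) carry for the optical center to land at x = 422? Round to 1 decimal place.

Fixed elements: Σw = 5 + 3 + 7 + 3 + 6 = 24, Σw·x = 5·534 + 3·133 + 7·531 + 3·416 + 6·113 = 8712.
For the centroid to hit 422: (8712 + w·471) / (24 + w) = 422.
Rearranging, w·(471 − 422) = 422·24 − 8712 = 1416, so w ≈ 1416/49 = 28.90.

w ≈ 28.9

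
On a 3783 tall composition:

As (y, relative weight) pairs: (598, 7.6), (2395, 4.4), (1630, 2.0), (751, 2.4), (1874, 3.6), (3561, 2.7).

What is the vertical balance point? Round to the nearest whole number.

Σw = 7.6 + 4.4 + 2.0 + 2.4 + 3.6 + 2.7 = 22.7.
y: moment 36506.3 / weight 22.7 ≈ 1608.21

y ≈ 1608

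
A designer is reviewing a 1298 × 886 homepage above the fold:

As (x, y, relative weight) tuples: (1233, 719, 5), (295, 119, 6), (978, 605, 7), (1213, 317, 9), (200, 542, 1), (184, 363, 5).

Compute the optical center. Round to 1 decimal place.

Σw = 5 + 6 + 7 + 9 + 1 + 5 = 33.
x-moment: 5·1233 + 6·295 + 7·978 + 9·1213 + 1·200 + 5·184 = 26818; centroid 26818/33 ≈ 812.67.
y-moment: 5·719 + 6·119 + 7·605 + 9·317 + 1·542 + 5·363 = 13754; centroid 13754/33 ≈ 416.79.

(812.7, 416.8)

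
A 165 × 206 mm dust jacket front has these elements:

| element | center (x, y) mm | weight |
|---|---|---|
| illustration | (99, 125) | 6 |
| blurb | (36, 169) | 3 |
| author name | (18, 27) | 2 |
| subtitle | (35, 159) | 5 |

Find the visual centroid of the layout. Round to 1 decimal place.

Σw = 6 + 3 + 2 + 5 = 16.
x: (6·99 + 3·36 + 2·18 + 5·35) / 16 = 913 / 16 ≈ 57.06
y: (6·125 + 3·169 + 2·27 + 5·159) / 16 = 2106 / 16 ≈ 131.62

(57.1, 131.6)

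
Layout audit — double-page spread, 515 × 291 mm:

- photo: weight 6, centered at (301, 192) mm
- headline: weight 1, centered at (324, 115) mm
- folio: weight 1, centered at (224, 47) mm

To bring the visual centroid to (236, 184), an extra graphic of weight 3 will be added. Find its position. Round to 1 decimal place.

After adding the extra graphic, total weight = 6 + 1 + 1 + 3 = 11.
x: target moment 11×236 = 2596; current 6·301 + 1·324 + 1·224 = 2354; the extra graphic supplies 242, so x = 242/3 ≈ 80.67.
y: target moment 11×184 = 2024; current 6·192 + 1·115 + 1·47 = 1314; the extra graphic supplies 710, so y = 710/3 ≈ 236.67.

(80.7, 236.7)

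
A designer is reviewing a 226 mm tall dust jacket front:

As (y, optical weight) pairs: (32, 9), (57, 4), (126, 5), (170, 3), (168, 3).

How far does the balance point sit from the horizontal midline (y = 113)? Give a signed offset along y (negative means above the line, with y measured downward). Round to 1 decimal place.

≈ -23.0 mm

Total weight = 9 + 4 + 5 + 3 + 3 = 24.
y-moment: 9·32 + 4·57 + 5·126 + 3·170 + 3·168 = 2160; centroid 2160/24 ≈ 90.00.
Difference: 90.00 − 113 ≈ -23.00.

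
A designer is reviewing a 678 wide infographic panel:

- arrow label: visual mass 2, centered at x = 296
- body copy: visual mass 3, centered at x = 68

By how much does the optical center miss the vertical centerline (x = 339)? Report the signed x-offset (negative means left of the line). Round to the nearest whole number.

≈ -180

Total weight = 2 + 3 = 5.
Σw·x = 2·296 + 3·68 = 796, so x̄ = 796/5 ≈ 159.20.
Offset from x = 339: 159.20 − 339 ≈ -179.80.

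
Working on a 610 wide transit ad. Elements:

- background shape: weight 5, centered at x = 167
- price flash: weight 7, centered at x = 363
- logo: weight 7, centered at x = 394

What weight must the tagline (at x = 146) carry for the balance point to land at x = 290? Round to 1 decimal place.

w ≈ 4.3

Fixed elements: Σw = 5 + 7 + 7 = 19, Σw·x = 5·167 + 7·363 + 7·394 = 6134.
Set Σw·x/Σw = 290: (6134 + 146w) = 290·(19 + w).
Solving: w = (290·19 − 6134) / (146 − 290) = -624 / -144 ≈ 4.33.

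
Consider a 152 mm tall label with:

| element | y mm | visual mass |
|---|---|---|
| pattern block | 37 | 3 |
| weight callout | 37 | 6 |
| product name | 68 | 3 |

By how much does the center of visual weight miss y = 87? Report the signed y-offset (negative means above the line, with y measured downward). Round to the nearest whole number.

Σw = 3 + 6 + 3 = 12.
y-moment: 3·37 + 6·37 + 3·68 = 537; centroid 537/12 ≈ 44.75.
Difference: 44.75 − 87 ≈ -42.25.

≈ -42 mm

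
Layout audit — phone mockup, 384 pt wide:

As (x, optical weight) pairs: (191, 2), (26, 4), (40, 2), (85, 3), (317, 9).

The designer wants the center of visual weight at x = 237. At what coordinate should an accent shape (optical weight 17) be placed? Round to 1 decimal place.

x ≈ 299.7

After adding the accent shape, total weight = 2 + 4 + 2 + 3 + 9 + 17 = 37.
x: target moment 37×237 = 8769; current 2·191 + 4·26 + 2·40 + 3·85 + 9·317 = 3674; the accent shape supplies 5095, so x = 5095/17 ≈ 299.71.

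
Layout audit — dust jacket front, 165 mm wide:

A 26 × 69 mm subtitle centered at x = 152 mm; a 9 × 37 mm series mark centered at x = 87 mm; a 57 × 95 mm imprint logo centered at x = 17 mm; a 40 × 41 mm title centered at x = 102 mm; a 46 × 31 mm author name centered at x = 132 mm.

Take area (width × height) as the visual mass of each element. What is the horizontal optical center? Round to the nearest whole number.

Areas → weights: subtitle 26·69 = 1794, series mark 9·37 = 333, imprint logo 57·95 = 5415, title 40·41 = 1640, author name 46·31 = 1426; Σw = 10608.
x: (1794·152 + 333·87 + 5415·17 + 1640·102 + 1426·132) / 10608 = 749226 / 10608 ≈ 70.63

x ≈ 71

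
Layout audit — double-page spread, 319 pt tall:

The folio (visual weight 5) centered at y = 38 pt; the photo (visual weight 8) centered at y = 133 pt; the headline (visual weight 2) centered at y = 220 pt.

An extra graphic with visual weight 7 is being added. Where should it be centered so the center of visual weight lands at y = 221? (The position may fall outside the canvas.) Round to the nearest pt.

y ≈ 453

With the extra graphic, Σw becomes 5 + 8 + 2 + 7 = 22.
y: target moment 22×221 = 4862; current 5·38 + 8·133 + 2·220 = 1694; the extra graphic supplies 3168, so y = 3168/7 ≈ 452.57.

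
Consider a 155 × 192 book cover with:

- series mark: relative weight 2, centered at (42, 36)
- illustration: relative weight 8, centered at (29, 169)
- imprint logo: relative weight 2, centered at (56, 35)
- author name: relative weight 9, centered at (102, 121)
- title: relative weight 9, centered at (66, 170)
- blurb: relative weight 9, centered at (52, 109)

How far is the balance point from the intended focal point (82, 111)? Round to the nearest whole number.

Total weight = 2 + 8 + 2 + 9 + 9 + 9 = 39.
Σw·x = 2·42 + 8·29 + 2·56 + 9·102 + 9·66 + 9·52 = 2408, so x̄ = 2408/39 ≈ 61.74.
Σw·y = 2·36 + 8·169 + 2·35 + 9·121 + 9·170 + 9·109 = 5094, so ȳ = 5094/39 ≈ 130.62.
Relative to (82, 111): Δ = (-20.26, 19.62); |Δ| = √(-20.26² + 19.62²) ≈ 28.20.

≈ 28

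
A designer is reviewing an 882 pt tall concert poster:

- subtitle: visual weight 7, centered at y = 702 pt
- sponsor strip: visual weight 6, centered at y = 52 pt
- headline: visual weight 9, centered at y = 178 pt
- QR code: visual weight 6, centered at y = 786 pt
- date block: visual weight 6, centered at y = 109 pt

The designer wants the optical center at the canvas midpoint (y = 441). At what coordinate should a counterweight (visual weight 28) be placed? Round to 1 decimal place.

y ≈ 540.9

After adding the counterweight, total weight = 7 + 6 + 9 + 6 + 6 + 28 = 62.
y: need Σw·y = 62·441 = 27342. Existing = 7·702 + 6·52 + 9·178 + 6·786 + 6·109 = 12198. Remainder 15144 / 28 ≈ 540.86.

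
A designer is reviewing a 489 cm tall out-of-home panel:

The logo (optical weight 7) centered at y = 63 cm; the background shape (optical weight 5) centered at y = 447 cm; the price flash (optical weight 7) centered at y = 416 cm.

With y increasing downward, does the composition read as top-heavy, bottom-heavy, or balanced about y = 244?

Total weight = 7 + 5 + 7 = 19.
y: (7·63 + 5·447 + 7·416) / 19 = 5588 / 19 ≈ 294.11
294.1 lies below (larger y than) the midline 244, so the layout is bottom-heavy.

bottom-heavy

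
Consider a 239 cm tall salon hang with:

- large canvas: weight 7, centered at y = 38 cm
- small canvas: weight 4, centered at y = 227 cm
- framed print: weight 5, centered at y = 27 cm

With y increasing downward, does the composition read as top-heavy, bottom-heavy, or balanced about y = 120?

Weights sum to 7 + 4 + 5 = 16.
y-moment: 7·38 + 4·227 + 5·27 = 1309; centroid 1309/16 ≈ 81.81.
81.8 vs midline 120 → top-heavy.

top-heavy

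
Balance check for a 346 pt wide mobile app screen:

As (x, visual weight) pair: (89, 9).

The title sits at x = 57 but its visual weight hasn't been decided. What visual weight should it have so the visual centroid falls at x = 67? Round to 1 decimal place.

w ≈ 19.8

The single fixed element contributes weight 9, moment 9·89 = 801.
Balance at x = 67 requires (801 + w·57) / (9 + w) = 67.
Rearranging, w·(57 − 67) = 67·9 − 801 = -198, so w ≈ -198/-10 = 19.80.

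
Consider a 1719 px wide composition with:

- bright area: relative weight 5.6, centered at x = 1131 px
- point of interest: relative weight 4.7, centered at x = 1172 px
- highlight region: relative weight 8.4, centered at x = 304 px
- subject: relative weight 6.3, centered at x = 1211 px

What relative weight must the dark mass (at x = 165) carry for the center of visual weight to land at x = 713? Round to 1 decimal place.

Existing Σw = 25.0 (5.6 + 4.7 + 8.4 + 6.3); existing moment 5.6·1131 + 4.7·1172 + 8.4·304 + 6.3·1211 = 22024.9.
Set Σw·x/Σw = 713: (22024.9 + 165w) = 713·(25.0 + w).
Solving: w = (713·25.0 − 22024.9) / (165 − 713) = -4199.9 / -548 ≈ 7.66.

w ≈ 7.7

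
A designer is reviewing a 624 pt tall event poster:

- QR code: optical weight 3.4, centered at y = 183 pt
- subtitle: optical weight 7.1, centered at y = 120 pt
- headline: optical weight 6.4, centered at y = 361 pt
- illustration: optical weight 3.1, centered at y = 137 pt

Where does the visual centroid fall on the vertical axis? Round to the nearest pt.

y ≈ 210

Weights sum to 3.4 + 7.1 + 6.4 + 3.1 = 20.0.
Σw·y = 3.4·183 + 7.1·120 + 6.4·361 + 3.1·137 = 4209.3, so ȳ = 4209.3/20.0 ≈ 210.47.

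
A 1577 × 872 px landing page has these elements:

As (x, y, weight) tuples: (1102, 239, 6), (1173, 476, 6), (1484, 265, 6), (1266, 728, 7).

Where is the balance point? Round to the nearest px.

Σw = 6 + 6 + 6 + 7 = 25.
Σw·x = 6·1102 + 6·1173 + 6·1484 + 7·1266 = 31416, so x̄ = 31416/25 ≈ 1256.64.
Σw·y = 6·239 + 6·476 + 6·265 + 7·728 = 10976, so ȳ = 10976/25 ≈ 439.04.

(1257, 439)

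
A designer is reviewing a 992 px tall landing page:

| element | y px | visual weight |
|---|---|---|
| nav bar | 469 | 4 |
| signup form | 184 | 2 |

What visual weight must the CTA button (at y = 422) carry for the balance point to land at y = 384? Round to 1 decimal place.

Existing Σw = 6 (4 + 2); existing moment 4·469 + 2·184 = 2244.
Set Σw·y/Σw = 384: (2244 + 422w) = 384·(6 + w).
So w = (384·6 − 2244)/(422 − 384) = 60/38 ≈ 1.58.

w ≈ 1.6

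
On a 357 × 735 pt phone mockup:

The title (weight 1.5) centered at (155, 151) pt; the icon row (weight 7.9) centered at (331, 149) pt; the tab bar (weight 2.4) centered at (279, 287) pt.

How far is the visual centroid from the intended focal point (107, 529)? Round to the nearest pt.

≈ 400 pt

Total weight = 1.5 + 7.9 + 2.4 = 11.8.
x-moment: 1.5·155 + 7.9·331 + 2.4·279 = 3517.0; centroid 3517.0/11.8 ≈ 298.05.
y-moment: 1.5·151 + 7.9·149 + 2.4·287 = 2092.4; centroid 2092.4/11.8 ≈ 177.32.
Offset from (107, 529): Δx ≈ 191.05, Δy ≈ -351.68; distance = √(Δx² + Δy²) ≈ 400.22.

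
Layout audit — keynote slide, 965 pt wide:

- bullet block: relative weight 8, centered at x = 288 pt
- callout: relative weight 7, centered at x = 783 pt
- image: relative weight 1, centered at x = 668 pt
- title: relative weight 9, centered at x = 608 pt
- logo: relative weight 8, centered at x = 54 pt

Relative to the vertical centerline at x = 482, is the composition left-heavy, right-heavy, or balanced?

left-heavy

Weights sum to 8 + 7 + 1 + 9 + 8 = 33.
x: (8·288 + 7·783 + 1·668 + 9·608 + 8·54) / 33 = 14357 / 33 ≈ 435.06
435.1 vs midline 482 → left-heavy.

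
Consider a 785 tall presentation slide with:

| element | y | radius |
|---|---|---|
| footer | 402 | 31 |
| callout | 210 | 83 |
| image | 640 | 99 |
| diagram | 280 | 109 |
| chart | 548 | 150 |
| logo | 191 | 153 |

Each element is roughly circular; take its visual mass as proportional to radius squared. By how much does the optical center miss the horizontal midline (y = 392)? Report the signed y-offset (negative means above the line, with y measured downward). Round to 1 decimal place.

Weights ∝ r²: footer 31² = 961, callout 83² = 6889, image 99² = 9801, diagram 109² = 11881, chart 150² = 22500, logo 153² = 23409; Σw = 75441.
y: moment 28233451 / weight 75441 ≈ 374.25
Offset from y = 392: 374.25 − 392 ≈ -17.75.

≈ -17.8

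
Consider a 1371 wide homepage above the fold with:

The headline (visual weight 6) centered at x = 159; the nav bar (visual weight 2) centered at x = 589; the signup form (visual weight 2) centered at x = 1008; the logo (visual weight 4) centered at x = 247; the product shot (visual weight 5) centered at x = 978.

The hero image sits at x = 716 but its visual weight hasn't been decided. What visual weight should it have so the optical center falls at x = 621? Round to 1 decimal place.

w ≈ 18.7

Existing Σw = 19 (6 + 2 + 2 + 4 + 5); existing moment 6·159 + 2·589 + 2·1008 + 4·247 + 5·978 = 10026.
Set Σw·x/Σw = 621: (10026 + 716w) = 621·(19 + w).
Solving: w = (621·19 − 10026) / (716 − 621) = 1773 / 95 ≈ 18.66.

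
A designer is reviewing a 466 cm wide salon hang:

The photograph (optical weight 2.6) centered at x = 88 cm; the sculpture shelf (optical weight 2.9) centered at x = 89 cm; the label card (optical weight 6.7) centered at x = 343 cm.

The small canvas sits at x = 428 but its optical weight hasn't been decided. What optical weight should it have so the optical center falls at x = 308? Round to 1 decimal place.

Existing Σw = 12.2 (2.6 + 2.9 + 6.7); existing moment 2.6·88 + 2.9·89 + 6.7·343 = 2785.0.
For the centroid to hit 308: (2785.0 + w·428) / (12.2 + w) = 308.
Rearranging, w·(428 − 308) = 308·12.2 − 2785.0 = 972.6, so w ≈ 972.6/120 = 8.10.

w ≈ 8.1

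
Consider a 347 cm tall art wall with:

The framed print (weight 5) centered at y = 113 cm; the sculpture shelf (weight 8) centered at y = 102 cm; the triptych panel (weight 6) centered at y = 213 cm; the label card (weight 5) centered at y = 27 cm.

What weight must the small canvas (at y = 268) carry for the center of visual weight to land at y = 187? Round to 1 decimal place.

w ≈ 20.9

Known weights sum to 5 + 8 + 6 + 5 = 24; their moment is 5·113 + 8·102 + 6·213 + 5·27 = 2794.
Set Σw·y/Σw = 187: (2794 + 268w) = 187·(24 + w).
Rearranging, w·(268 − 187) = 187·24 − 2794 = 1694, so w ≈ 1694/81 = 20.91.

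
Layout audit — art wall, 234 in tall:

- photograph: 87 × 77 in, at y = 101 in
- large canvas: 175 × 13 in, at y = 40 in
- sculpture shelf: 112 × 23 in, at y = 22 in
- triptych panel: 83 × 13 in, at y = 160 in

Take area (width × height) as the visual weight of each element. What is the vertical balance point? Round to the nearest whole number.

Taking area as weight: photograph 87·77 = 6699, large canvas 175·13 = 2275, sculpture shelf 112·23 = 2576, triptych panel 83·13 = 1079. Sum 12629.
y-moment: 6699·101 + 2275·40 + 2576·22 + 1079·160 = 996911; centroid 996911/12629 ≈ 78.94.

y ≈ 79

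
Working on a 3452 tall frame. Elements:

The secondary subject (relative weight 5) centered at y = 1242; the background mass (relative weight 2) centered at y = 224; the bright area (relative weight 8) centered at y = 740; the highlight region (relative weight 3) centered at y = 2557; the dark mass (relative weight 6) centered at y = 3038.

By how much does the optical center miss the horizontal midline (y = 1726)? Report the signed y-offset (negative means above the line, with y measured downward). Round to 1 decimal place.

Weights sum to 5 + 2 + 8 + 3 + 6 = 24.
y-moment: 5·1242 + 2·224 + 8·740 + 3·2557 + 6·3038 = 38477; centroid 38477/24 ≈ 1603.21.
Offset from y = 1726: 1603.21 − 1726 ≈ -122.79.

≈ -122.8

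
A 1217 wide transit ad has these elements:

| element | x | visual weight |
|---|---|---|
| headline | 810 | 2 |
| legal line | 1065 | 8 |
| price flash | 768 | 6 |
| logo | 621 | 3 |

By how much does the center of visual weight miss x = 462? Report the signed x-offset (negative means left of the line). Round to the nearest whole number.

Σw = 2 + 8 + 6 + 3 = 19.
x-moment: 2·810 + 8·1065 + 6·768 + 3·621 = 16611; centroid 16611/19 ≈ 874.26.
Against x = 462, that's 874.26 − 462 = 412.26.

≈ 412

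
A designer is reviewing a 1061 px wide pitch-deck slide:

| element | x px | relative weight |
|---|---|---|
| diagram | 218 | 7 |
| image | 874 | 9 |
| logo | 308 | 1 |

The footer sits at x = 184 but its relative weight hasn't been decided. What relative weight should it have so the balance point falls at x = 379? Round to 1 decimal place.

Existing Σw = 17 (7 + 9 + 1); existing moment 7·218 + 9·874 + 1·308 = 9700.
For the centroid to hit 379: (9700 + w·184) / (17 + w) = 379.
Solving: w = (379·17 − 9700) / (184 − 379) = -3257 / -195 ≈ 16.70.

w ≈ 16.7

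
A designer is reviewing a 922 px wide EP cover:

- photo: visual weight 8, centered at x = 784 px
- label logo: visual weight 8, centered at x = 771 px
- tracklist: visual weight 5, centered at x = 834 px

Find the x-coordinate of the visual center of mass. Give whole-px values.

x ≈ 791

Total weight = 8 + 8 + 5 = 21.
x: (8·784 + 8·771 + 5·834) / 21 = 16610 / 21 ≈ 790.95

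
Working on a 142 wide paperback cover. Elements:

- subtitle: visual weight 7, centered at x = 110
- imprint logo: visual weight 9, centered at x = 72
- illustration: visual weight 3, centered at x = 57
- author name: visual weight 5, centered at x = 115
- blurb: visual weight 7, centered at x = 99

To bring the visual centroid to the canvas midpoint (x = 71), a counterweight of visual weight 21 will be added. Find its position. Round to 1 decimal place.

With the counterweight, Σw becomes 7 + 9 + 3 + 5 + 7 + 21 = 52.
x: need Σw·x = 52·71 = 3692. Existing = 7·110 + 9·72 + 3·57 + 5·115 + 7·99 = 2857. Remainder 835 / 21 ≈ 39.76.

x ≈ 39.8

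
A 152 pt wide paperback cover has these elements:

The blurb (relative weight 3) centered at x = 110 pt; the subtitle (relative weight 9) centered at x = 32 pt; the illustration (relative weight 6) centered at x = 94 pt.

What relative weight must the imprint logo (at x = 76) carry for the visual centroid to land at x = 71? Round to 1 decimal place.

Known weights sum to 3 + 9 + 6 = 18; their moment is 3·110 + 9·32 + 6·94 = 1182.
Set Σw·x/Σw = 71: (1182 + 76w) = 71·(18 + w).
Rearranging, w·(76 − 71) = 71·18 − 1182 = 96, so w ≈ 96/5 = 19.20.

w ≈ 19.2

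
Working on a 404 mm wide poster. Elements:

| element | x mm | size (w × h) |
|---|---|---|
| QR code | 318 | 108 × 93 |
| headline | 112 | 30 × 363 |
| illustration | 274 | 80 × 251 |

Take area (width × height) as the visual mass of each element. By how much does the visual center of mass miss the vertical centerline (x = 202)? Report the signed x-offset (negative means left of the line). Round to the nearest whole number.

≈ 40 mm

Areas: QR code 108·93 = 10044, headline 30·363 = 10890, illustration 80·251 = 20080. Total weight = 41014.
x-moment: 10044·318 + 10890·112 + 20080·274 = 9915592; centroid 9915592/41014 ≈ 241.76.
Difference: 241.76 − 202 ≈ 39.76.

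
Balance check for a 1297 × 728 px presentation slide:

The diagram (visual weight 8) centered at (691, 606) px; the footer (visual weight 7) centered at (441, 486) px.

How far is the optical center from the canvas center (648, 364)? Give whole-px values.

Σw = 8 + 7 = 15.
x-moment: 8·691 + 7·441 = 8615; centroid 8615/15 ≈ 574.33.
y-moment: 8·606 + 7·486 = 8250; centroid 8250/15 ≈ 550.00.
Relative to (648, 364): Δ = (-73.67, 186.00); |Δ| = √(-73.67² + 186.00²) ≈ 200.06.

≈ 200 px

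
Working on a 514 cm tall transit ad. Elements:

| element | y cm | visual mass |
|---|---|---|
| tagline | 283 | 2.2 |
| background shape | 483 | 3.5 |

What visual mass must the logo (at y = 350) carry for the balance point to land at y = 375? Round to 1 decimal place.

w ≈ 7.0

Fixed elements: Σw = 2.2 + 3.5 = 5.7, Σw·y = 2.2·283 + 3.5·483 = 2313.1.
For the centroid to hit 375: (2313.1 + w·350) / (5.7 + w) = 375.
Rearranging, w·(350 − 375) = 375·5.7 − 2313.1 = -175.6, so w ≈ -175.6/-25 = 7.02.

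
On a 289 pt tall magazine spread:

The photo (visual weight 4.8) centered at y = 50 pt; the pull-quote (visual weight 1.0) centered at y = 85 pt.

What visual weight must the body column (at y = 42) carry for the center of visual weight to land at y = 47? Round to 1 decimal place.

w ≈ 10.5

Existing Σw = 5.8 (4.8 + 1.0); existing moment 4.8·50 + 1.0·85 = 325.0.
For the centroid to hit 47: (325.0 + w·42) / (5.8 + w) = 47.
Rearranging, w·(42 − 47) = 47·5.8 − 325.0 = -52.4, so w ≈ -52.4/-5 = 10.48.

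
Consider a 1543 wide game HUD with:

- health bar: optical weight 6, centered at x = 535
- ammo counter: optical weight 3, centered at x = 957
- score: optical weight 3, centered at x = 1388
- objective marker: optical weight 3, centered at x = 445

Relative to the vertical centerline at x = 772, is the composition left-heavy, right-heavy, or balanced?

balanced

Total weight = 6 + 3 + 3 + 3 = 15.
Σw·x = 6·535 + 3·957 + 3·1388 + 3·445 = 11580, so x̄ = 11580/15 ≈ 772.00.
That equals the midline 772 — balanced.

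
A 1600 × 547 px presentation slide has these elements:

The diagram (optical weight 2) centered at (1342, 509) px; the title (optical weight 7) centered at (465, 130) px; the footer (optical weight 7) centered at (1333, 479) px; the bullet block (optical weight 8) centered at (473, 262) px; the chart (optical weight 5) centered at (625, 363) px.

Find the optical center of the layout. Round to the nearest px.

Σw = 2 + 7 + 7 + 8 + 5 = 29.
x: (2·1342 + 7·465 + 7·1333 + 8·473 + 5·625) / 29 = 22179 / 29 ≈ 764.79
y: (2·509 + 7·130 + 7·479 + 8·262 + 5·363) / 29 = 9192 / 29 ≈ 316.97

(765, 317)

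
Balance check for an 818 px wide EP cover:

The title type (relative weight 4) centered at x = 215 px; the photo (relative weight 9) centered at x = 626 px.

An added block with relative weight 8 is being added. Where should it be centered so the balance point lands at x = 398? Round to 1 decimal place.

x ≈ 233.0

With the added block, Σw becomes 4 + 9 + 8 = 21.
Along x: (6494 + 8·x) / 21 = 398 (existing moment 4·215 + 9·626 = 6494) ⇒ x = (8358 − 6494) / 8 ≈ 233.00.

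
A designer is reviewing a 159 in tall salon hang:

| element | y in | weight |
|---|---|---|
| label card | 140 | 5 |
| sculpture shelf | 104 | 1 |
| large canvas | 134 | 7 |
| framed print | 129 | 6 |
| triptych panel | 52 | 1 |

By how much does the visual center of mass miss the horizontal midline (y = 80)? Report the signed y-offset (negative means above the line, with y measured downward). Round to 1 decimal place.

Σw = 5 + 1 + 7 + 6 + 1 = 20.
y-moment: 5·140 + 1·104 + 7·134 + 6·129 + 1·52 = 2568; centroid 2568/20 ≈ 128.40.
Difference: 128.40 − 80 ≈ 48.40.

≈ 48.4 in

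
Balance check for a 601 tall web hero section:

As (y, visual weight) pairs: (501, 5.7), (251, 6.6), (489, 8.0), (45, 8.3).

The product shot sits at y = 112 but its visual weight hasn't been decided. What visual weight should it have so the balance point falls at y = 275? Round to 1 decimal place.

Existing Σw = 28.6 (5.7 + 6.6 + 8.0 + 8.3); existing moment 5.7·501 + 6.6·251 + 8.0·489 + 8.3·45 = 8797.8.
For the centroid to hit 275: (8797.8 + w·112) / (28.6 + w) = 275.
Rearranging, w·(112 − 275) = 275·28.6 − 8797.8 = -932.8, so w ≈ -932.8/-163 = 5.72.

w ≈ 5.7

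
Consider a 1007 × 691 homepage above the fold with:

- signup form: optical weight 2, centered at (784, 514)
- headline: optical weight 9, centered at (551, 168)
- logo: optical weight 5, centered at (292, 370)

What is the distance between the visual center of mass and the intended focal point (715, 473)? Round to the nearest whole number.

≈ 293

Weights sum to 2 + 9 + 5 = 16.
Σw·x = 2·784 + 9·551 + 5·292 = 7987, so x̄ = 7987/16 ≈ 499.19.
Σw·y = 2·514 + 9·168 + 5·370 = 4390, so ȳ = 4390/16 ≈ 274.38.
From (715, 473): dx = -215.81, dy = -198.62, so the distance is √(dx²+dy²) ≈ 293.30.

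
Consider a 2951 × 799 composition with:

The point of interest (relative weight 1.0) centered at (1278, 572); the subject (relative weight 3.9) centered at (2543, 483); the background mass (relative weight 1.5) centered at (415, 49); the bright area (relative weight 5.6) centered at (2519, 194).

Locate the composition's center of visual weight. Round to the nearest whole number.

(2160, 301)

Weights sum to 1.0 + 3.9 + 1.5 + 5.6 = 12.0.
Σw·x = 1.0·1278 + 3.9·2543 + 1.5·415 + 5.6·2519 = 25924.6, so x̄ = 25924.6/12.0 ≈ 2160.38.
Σw·y = 1.0·572 + 3.9·483 + 1.5·49 + 5.6·194 = 3615.6, so ȳ = 3615.6/12.0 ≈ 301.30.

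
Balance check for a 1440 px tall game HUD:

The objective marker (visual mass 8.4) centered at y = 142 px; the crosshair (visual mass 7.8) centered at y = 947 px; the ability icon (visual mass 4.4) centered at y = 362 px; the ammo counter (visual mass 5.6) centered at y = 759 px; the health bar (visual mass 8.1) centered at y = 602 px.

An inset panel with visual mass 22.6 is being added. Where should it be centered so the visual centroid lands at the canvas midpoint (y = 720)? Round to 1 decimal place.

New total weight: (8.4 + 7.8 + 4.4 + 5.6 + 8.1) + 22.6 = 56.9.
Along y: (19298.8 + 22.6·y) / 56.9 = 720 (existing moment 8.4·142 + 7.8·947 + 4.4·362 + 5.6·759 + 8.1·602 = 19298.8) ⇒ y = (40968.0 − 19298.8) / 22.6 ≈ 958.81.

y ≈ 958.8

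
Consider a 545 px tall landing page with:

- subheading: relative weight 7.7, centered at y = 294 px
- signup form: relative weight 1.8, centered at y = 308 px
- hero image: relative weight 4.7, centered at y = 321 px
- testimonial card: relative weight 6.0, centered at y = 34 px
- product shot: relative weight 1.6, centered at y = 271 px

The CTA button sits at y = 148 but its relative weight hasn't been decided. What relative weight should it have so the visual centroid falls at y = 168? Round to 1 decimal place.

Existing Σw = 21.8 (7.7 + 1.8 + 4.7 + 6.0 + 1.6); existing moment 7.7·294 + 1.8·308 + 4.7·321 + 6.0·34 + 1.6·271 = 4964.5.
For the centroid to hit 168: (4964.5 + w·148) / (21.8 + w) = 168.
Rearranging, w·(148 − 168) = 168·21.8 − 4964.5 = -1302.1, so w ≈ -1302.1/-20 = 65.10.

w ≈ 65.1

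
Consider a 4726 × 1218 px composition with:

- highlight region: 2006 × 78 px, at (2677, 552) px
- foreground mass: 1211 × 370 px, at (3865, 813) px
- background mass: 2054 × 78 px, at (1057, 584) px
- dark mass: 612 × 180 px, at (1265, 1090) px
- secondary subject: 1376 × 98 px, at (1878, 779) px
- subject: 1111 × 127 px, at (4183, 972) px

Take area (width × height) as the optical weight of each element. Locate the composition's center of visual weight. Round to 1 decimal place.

Taking area as weight: highlight region 2006·78 = 156468, foreground mass 1211·370 = 448070, background mass 2054·78 = 160212, dark mass 612·180 = 110160, secondary subject 1376·98 = 134848, subject 1111·127 = 141097. Sum 1150855.
x-moment: 156468·2677 + 448070·3865 + 160212·1057 + 110160·1265 + 134848·1878 + 141097·4183 = 3302805165; centroid 3302805165/1150855 ≈ 2869.87.
y-moment: 156468·552 + 448070·813 + 160212·584 + 110160·1090 + 134848·779 + 141097·972 = 906482330; centroid 906482330/1150855 ≈ 787.66.

(2869.9, 787.7)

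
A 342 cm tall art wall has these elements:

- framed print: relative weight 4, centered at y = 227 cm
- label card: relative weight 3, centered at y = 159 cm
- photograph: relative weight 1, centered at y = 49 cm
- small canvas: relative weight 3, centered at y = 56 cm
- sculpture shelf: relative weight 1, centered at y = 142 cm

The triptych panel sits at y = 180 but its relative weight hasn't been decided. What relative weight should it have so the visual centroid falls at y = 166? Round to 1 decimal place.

Known weights sum to 4 + 3 + 1 + 3 + 1 = 12; their moment is 4·227 + 3·159 + 1·49 + 3·56 + 1·142 = 1744.
Balance at y = 166 requires (1744 + w·180) / (12 + w) = 166.
So w = (166·12 − 1744)/(180 − 166) = 248/14 ≈ 17.71.

w ≈ 17.7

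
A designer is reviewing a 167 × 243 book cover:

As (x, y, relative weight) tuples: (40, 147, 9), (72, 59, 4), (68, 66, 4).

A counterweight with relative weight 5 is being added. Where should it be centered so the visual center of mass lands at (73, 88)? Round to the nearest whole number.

New total weight: (9 + 4 + 4) + 5 = 22.
x: need Σw·x = 22·73 = 1606. Existing = 9·40 + 4·72 + 4·68 = 920. Remainder 686 / 5 ≈ 137.20.
y: need Σw·y = 22·88 = 1936. Existing = 9·147 + 4·59 + 4·66 = 1823. Remainder 113 / 5 ≈ 22.60.

(137, 23)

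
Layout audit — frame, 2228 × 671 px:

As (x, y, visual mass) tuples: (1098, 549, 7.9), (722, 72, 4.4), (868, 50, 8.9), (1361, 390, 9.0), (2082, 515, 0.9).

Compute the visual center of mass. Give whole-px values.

Σw = 7.9 + 4.4 + 8.9 + 9.0 + 0.9 = 31.1.
x-moment: 7.9·1098 + 4.4·722 + 8.9·868 + 9.0·1361 + 0.9·2082 = 33699.0; centroid 33699.0/31.1 ≈ 1083.57.
y-moment: 7.9·549 + 4.4·72 + 8.9·50 + 9.0·390 + 0.9·515 = 9072.4; centroid 9072.4/31.1 ≈ 291.72.

(1084, 292)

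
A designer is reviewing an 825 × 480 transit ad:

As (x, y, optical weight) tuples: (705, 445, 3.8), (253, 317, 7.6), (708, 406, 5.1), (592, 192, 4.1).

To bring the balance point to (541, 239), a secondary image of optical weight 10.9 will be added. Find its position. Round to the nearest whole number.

After adding the secondary image, total weight = 3.8 + 7.6 + 5.1 + 4.1 + 10.9 = 31.5.
x: need Σw·x = 31.5·541 = 17041.5. Existing = 3.8·705 + 7.6·253 + 5.1·708 + 4.1·592 = 10639.8. Remainder 6401.7 / 10.9 ≈ 587.31.
y: need Σw·y = 31.5·239 = 7528.5. Existing = 3.8·445 + 7.6·317 + 5.1·406 + 4.1·192 = 6958.0. Remainder 570.5 / 10.9 ≈ 52.34.

(587, 52)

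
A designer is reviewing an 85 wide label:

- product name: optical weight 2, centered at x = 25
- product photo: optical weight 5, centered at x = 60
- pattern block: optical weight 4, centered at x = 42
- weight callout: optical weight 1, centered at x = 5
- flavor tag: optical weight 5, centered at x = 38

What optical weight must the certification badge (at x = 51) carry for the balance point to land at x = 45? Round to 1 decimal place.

w ≈ 8.7

Existing Σw = 17 (2 + 5 + 4 + 1 + 5); existing moment 2·25 + 5·60 + 4·42 + 1·5 + 5·38 = 713.
For the centroid to hit 45: (713 + w·51) / (17 + w) = 45.
So w = (45·17 − 713)/(51 − 45) = 52/6 ≈ 8.67.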